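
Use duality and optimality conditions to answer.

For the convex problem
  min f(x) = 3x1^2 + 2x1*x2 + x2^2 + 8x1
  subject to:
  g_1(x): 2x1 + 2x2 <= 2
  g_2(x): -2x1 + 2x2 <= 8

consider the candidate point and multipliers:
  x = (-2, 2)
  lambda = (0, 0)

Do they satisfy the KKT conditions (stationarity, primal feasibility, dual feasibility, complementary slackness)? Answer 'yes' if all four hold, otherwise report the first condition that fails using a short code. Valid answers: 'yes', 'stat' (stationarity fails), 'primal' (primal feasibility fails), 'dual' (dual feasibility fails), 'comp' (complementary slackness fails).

Gradient of f: grad f(x) = Q x + c = (0, 0)
Constraint values g_i(x) = a_i^T x - b_i:
  g_1((-2, 2)) = -2
  g_2((-2, 2)) = 0
Stationarity residual: grad f(x) + sum_i lambda_i a_i = (0, 0)
  -> stationarity OK
Primal feasibility (all g_i <= 0): OK
Dual feasibility (all lambda_i >= 0): OK
Complementary slackness (lambda_i * g_i(x) = 0 for all i): OK

Verdict: yes, KKT holds.

yes


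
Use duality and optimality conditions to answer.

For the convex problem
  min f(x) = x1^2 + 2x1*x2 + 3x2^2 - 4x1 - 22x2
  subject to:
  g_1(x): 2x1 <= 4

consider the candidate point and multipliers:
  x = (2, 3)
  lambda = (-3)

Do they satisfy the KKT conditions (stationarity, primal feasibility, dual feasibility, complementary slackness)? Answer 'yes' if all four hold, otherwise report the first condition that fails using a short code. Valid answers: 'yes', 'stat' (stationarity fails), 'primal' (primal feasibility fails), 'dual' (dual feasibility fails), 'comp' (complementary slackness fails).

Gradient of f: grad f(x) = Q x + c = (6, 0)
Constraint values g_i(x) = a_i^T x - b_i:
  g_1((2, 3)) = 0
Stationarity residual: grad f(x) + sum_i lambda_i a_i = (0, 0)
  -> stationarity OK
Primal feasibility (all g_i <= 0): OK
Dual feasibility (all lambda_i >= 0): FAILS
Complementary slackness (lambda_i * g_i(x) = 0 for all i): OK

Verdict: the first failing condition is dual_feasibility -> dual.

dual


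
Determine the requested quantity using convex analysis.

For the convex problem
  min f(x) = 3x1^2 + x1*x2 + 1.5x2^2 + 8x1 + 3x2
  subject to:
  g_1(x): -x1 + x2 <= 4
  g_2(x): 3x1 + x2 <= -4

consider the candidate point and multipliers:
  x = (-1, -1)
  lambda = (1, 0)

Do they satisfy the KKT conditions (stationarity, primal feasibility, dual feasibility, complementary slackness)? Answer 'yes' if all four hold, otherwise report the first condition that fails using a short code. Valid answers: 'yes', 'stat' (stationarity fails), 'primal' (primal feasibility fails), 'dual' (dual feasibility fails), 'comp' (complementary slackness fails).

Gradient of f: grad f(x) = Q x + c = (1, -1)
Constraint values g_i(x) = a_i^T x - b_i:
  g_1((-1, -1)) = -4
  g_2((-1, -1)) = 0
Stationarity residual: grad f(x) + sum_i lambda_i a_i = (0, 0)
  -> stationarity OK
Primal feasibility (all g_i <= 0): OK
Dual feasibility (all lambda_i >= 0): OK
Complementary slackness (lambda_i * g_i(x) = 0 for all i): FAILS

Verdict: the first failing condition is complementary_slackness -> comp.

comp


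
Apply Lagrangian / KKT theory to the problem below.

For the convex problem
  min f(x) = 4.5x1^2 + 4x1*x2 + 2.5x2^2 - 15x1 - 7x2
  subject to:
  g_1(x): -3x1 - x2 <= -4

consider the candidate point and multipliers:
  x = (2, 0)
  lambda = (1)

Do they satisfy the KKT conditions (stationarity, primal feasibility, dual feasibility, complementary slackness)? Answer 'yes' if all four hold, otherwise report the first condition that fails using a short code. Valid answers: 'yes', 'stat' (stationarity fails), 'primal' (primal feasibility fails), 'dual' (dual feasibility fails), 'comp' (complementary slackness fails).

Gradient of f: grad f(x) = Q x + c = (3, 1)
Constraint values g_i(x) = a_i^T x - b_i:
  g_1((2, 0)) = -2
Stationarity residual: grad f(x) + sum_i lambda_i a_i = (0, 0)
  -> stationarity OK
Primal feasibility (all g_i <= 0): OK
Dual feasibility (all lambda_i >= 0): OK
Complementary slackness (lambda_i * g_i(x) = 0 for all i): FAILS

Verdict: the first failing condition is complementary_slackness -> comp.

comp


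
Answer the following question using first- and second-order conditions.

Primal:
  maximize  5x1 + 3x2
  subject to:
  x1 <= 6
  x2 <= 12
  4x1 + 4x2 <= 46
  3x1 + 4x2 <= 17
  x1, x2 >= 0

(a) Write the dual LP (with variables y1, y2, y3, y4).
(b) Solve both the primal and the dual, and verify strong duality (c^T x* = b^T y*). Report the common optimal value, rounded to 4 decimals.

The standard primal-dual pair for 'max c^T x s.t. A x <= b, x >= 0' is:
  Dual:  min b^T y  s.t.  A^T y >= c,  y >= 0.

So the dual LP is:
  minimize  6y1 + 12y2 + 46y3 + 17y4
  subject to:
    y1 + 4y3 + 3y4 >= 5
    y2 + 4y3 + 4y4 >= 3
    y1, y2, y3, y4 >= 0

Solving the primal: x* = (5.6667, 0).
  primal value c^T x* = 28.3333.
Solving the dual: y* = (0, 0, 0, 1.6667).
  dual value b^T y* = 28.3333.
Strong duality: c^T x* = b^T y*. Confirmed.

28.3333


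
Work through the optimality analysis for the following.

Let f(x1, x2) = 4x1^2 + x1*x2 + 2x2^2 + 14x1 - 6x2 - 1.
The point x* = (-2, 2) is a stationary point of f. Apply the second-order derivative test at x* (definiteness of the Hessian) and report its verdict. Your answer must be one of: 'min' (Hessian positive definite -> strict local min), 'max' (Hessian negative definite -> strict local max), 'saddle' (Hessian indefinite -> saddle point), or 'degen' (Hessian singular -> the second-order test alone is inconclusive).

Compute the Hessian H = grad^2 f:
  H = [[8, 1], [1, 4]]
Verify stationarity: grad f(x*) = H x* + g = (0, 0).
Eigenvalues of H: 3.7639, 8.2361.
Both eigenvalues > 0, so H is positive definite -> x* is a strict local min.

min


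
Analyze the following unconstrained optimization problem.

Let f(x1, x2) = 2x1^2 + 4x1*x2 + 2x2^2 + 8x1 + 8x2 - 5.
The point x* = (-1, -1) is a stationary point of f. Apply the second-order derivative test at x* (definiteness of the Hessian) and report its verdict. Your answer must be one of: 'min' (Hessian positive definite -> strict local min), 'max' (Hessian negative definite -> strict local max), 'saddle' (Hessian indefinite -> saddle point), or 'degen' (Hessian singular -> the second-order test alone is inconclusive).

Compute the Hessian H = grad^2 f:
  H = [[4, 4], [4, 4]]
Verify stationarity: grad f(x*) = H x* + g = (0, 0).
Eigenvalues of H: 0, 8.
H has a zero eigenvalue (singular; positive semidefinite but not definite), so H is neither positive definite, negative definite, nor indefinite. The second-order test alone is inconclusive -> degen.
(Indeed, f is constant along the null direction of H through x*, so x* is not a strict local extremum.)

degen


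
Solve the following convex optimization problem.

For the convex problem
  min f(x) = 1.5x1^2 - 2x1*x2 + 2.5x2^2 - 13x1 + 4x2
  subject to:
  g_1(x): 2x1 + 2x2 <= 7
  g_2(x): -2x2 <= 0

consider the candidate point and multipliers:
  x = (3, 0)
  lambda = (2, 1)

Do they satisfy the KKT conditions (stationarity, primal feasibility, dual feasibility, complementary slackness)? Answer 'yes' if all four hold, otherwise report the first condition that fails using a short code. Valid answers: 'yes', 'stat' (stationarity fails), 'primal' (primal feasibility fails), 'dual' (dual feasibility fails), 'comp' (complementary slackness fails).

Gradient of f: grad f(x) = Q x + c = (-4, -2)
Constraint values g_i(x) = a_i^T x - b_i:
  g_1((3, 0)) = -1
  g_2((3, 0)) = 0
Stationarity residual: grad f(x) + sum_i lambda_i a_i = (0, 0)
  -> stationarity OK
Primal feasibility (all g_i <= 0): OK
Dual feasibility (all lambda_i >= 0): OK
Complementary slackness (lambda_i * g_i(x) = 0 for all i): FAILS

Verdict: the first failing condition is complementary_slackness -> comp.

comp


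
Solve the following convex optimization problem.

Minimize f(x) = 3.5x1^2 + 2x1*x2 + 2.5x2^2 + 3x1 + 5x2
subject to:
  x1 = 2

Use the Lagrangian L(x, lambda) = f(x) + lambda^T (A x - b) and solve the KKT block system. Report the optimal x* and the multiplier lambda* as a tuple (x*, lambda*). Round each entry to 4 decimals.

Form the Lagrangian:
  L(x, lambda) = (1/2) x^T Q x + c^T x + lambda^T (A x - b)
Stationarity (grad_x L = 0): Q x + c + A^T lambda = 0.
Primal feasibility: A x = b.

This gives the KKT block system:
  [ Q   A^T ] [ x     ]   [-c ]
  [ A    0  ] [ lambda ] = [ b ]

Solving the linear system:
  x*      = (2, -1.8)
  lambda* = (-13.4)
  f(x*)   = 11.9

x* = (2, -1.8), lambda* = (-13.4)


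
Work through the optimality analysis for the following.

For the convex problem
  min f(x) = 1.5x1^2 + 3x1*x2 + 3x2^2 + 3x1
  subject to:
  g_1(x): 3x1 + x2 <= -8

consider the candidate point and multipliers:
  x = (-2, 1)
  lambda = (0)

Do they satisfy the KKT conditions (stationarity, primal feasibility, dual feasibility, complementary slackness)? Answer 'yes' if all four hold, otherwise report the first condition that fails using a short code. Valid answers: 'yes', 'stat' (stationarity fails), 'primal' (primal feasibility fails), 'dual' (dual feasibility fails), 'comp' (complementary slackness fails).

Gradient of f: grad f(x) = Q x + c = (0, 0)
Constraint values g_i(x) = a_i^T x - b_i:
  g_1((-2, 1)) = 3
Stationarity residual: grad f(x) + sum_i lambda_i a_i = (0, 0)
  -> stationarity OK
Primal feasibility (all g_i <= 0): FAILS
Dual feasibility (all lambda_i >= 0): OK
Complementary slackness (lambda_i * g_i(x) = 0 for all i): OK

Verdict: the first failing condition is primal_feasibility -> primal.

primal


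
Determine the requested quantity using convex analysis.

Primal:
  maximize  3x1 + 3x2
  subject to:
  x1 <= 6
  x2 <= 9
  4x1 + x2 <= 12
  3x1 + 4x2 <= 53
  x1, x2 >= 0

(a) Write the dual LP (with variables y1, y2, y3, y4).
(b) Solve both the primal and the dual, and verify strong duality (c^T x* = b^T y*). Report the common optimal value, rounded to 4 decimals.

The standard primal-dual pair for 'max c^T x s.t. A x <= b, x >= 0' is:
  Dual:  min b^T y  s.t.  A^T y >= c,  y >= 0.

So the dual LP is:
  minimize  6y1 + 9y2 + 12y3 + 53y4
  subject to:
    y1 + 4y3 + 3y4 >= 3
    y2 + y3 + 4y4 >= 3
    y1, y2, y3, y4 >= 0

Solving the primal: x* = (0.75, 9).
  primal value c^T x* = 29.25.
Solving the dual: y* = (0, 2.25, 0.75, 0).
  dual value b^T y* = 29.25.
Strong duality: c^T x* = b^T y*. Confirmed.

29.25


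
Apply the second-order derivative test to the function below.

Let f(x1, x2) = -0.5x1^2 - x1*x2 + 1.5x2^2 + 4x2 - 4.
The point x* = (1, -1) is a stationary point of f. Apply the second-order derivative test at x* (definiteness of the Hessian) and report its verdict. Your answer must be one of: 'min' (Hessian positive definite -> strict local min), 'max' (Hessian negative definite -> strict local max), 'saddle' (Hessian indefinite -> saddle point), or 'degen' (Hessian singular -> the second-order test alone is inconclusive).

Compute the Hessian H = grad^2 f:
  H = [[-1, -1], [-1, 3]]
Verify stationarity: grad f(x*) = H x* + g = (0, 0).
Eigenvalues of H: -1.2361, 3.2361.
Eigenvalues have mixed signs, so H is indefinite -> x* is a saddle point.

saddle


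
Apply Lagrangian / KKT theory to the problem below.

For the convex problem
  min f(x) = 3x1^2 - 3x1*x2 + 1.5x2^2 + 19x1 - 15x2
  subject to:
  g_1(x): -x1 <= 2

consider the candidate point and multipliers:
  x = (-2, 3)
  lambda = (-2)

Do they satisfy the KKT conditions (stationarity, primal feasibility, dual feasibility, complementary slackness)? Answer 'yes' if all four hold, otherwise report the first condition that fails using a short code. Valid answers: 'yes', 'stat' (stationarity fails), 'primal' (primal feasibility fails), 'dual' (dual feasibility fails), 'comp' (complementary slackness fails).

Gradient of f: grad f(x) = Q x + c = (-2, 0)
Constraint values g_i(x) = a_i^T x - b_i:
  g_1((-2, 3)) = 0
Stationarity residual: grad f(x) + sum_i lambda_i a_i = (0, 0)
  -> stationarity OK
Primal feasibility (all g_i <= 0): OK
Dual feasibility (all lambda_i >= 0): FAILS
Complementary slackness (lambda_i * g_i(x) = 0 for all i): OK

Verdict: the first failing condition is dual_feasibility -> dual.

dual


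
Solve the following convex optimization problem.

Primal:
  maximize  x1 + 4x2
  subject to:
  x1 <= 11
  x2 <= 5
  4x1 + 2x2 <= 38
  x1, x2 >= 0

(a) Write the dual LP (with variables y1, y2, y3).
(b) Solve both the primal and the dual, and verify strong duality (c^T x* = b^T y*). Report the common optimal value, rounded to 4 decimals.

The standard primal-dual pair for 'max c^T x s.t. A x <= b, x >= 0' is:
  Dual:  min b^T y  s.t.  A^T y >= c,  y >= 0.

So the dual LP is:
  minimize  11y1 + 5y2 + 38y3
  subject to:
    y1 + 4y3 >= 1
    y2 + 2y3 >= 4
    y1, y2, y3 >= 0

Solving the primal: x* = (7, 5).
  primal value c^T x* = 27.
Solving the dual: y* = (0, 3.5, 0.25).
  dual value b^T y* = 27.
Strong duality: c^T x* = b^T y*. Confirmed.

27


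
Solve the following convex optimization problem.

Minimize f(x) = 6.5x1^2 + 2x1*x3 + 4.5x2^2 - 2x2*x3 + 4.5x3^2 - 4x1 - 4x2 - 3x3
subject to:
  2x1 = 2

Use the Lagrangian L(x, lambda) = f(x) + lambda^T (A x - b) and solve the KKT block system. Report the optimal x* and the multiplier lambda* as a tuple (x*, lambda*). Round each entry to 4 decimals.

Form the Lagrangian:
  L(x, lambda) = (1/2) x^T Q x + c^T x + lambda^T (A x - b)
Stationarity (grad_x L = 0): Q x + c + A^T lambda = 0.
Primal feasibility: A x = b.

This gives the KKT block system:
  [ Q   A^T ] [ x     ]   [-c ]
  [ A    0  ] [ lambda ] = [ b ]

Solving the linear system:
  x*      = (1, 0.4935, 0.2208)
  lambda* = (-4.7208)
  f(x*)   = 1.4026

x* = (1, 0.4935, 0.2208), lambda* = (-4.7208)


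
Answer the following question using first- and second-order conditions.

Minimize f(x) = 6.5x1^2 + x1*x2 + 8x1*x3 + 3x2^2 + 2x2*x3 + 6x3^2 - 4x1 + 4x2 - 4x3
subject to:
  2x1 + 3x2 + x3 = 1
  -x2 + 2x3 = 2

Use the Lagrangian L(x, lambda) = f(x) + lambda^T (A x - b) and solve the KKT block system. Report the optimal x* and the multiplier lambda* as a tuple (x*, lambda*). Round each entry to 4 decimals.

Form the Lagrangian:
  L(x, lambda) = (1/2) x^T Q x + c^T x + lambda^T (A x - b)
Stationarity (grad_x L = 0): Q x + c + A^T lambda = 0.
Primal feasibility: A x = b.

This gives the KKT block system:
  [ Q   A^T ] [ x     ]   [-c ]
  [ A    0  ] [ lambda ] = [ b ]

Solving the linear system:
  x*      = (0.1576, -0.0901, 0.955)
  lambda* = (-2.7992, -2.8705)
  f(x*)   = 1.8649

x* = (0.1576, -0.0901, 0.955), lambda* = (-2.7992, -2.8705)


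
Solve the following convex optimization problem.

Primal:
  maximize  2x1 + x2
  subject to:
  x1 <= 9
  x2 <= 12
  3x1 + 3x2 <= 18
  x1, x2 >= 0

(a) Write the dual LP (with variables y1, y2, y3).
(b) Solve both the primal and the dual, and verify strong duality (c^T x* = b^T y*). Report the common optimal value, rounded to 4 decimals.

The standard primal-dual pair for 'max c^T x s.t. A x <= b, x >= 0' is:
  Dual:  min b^T y  s.t.  A^T y >= c,  y >= 0.

So the dual LP is:
  minimize  9y1 + 12y2 + 18y3
  subject to:
    y1 + 3y3 >= 2
    y2 + 3y3 >= 1
    y1, y2, y3 >= 0

Solving the primal: x* = (6, 0).
  primal value c^T x* = 12.
Solving the dual: y* = (0, 0, 0.6667).
  dual value b^T y* = 12.
Strong duality: c^T x* = b^T y*. Confirmed.

12


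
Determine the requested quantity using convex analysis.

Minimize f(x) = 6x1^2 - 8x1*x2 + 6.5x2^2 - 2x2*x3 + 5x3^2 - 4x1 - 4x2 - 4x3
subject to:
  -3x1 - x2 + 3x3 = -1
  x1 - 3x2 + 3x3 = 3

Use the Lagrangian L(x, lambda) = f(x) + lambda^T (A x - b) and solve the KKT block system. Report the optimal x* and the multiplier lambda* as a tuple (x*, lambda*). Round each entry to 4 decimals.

Form the Lagrangian:
  L(x, lambda) = (1/2) x^T Q x + c^T x + lambda^T (A x - b)
Stationarity (grad_x L = 0): Q x + c + A^T lambda = 0.
Primal feasibility: A x = b.

This gives the KKT block system:
  [ Q   A^T ] [ x     ]   [-c ]
  [ A    0  ] [ lambda ] = [ b ]

Solving the linear system:
  x*      = (1.3062, 0.6124, 1.177)
  lambda* = (1.1483, -3.3301)
  f(x*)   = -0.622

x* = (1.3062, 0.6124, 1.177), lambda* = (1.1483, -3.3301)


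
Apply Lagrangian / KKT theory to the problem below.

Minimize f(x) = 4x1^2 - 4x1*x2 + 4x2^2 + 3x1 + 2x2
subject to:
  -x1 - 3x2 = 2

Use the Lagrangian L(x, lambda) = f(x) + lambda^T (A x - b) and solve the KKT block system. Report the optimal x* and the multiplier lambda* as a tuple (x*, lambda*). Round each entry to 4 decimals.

Form the Lagrangian:
  L(x, lambda) = (1/2) x^T Q x + c^T x + lambda^T (A x - b)
Stationarity (grad_x L = 0): Q x + c + A^T lambda = 0.
Primal feasibility: A x = b.

This gives the KKT block system:
  [ Q   A^T ] [ x     ]   [-c ]
  [ A    0  ] [ lambda ] = [ b ]

Solving the linear system:
  x*      = (-0.5865, -0.4712)
  lambda* = (0.1923)
  f(x*)   = -1.5433

x* = (-0.5865, -0.4712), lambda* = (0.1923)


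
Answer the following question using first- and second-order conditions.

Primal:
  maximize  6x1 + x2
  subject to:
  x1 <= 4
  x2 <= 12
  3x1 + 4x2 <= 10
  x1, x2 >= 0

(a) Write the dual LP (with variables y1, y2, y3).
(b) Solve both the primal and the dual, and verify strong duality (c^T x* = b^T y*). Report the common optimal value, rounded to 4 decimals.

The standard primal-dual pair for 'max c^T x s.t. A x <= b, x >= 0' is:
  Dual:  min b^T y  s.t.  A^T y >= c,  y >= 0.

So the dual LP is:
  minimize  4y1 + 12y2 + 10y3
  subject to:
    y1 + 3y3 >= 6
    y2 + 4y3 >= 1
    y1, y2, y3 >= 0

Solving the primal: x* = (3.3333, 0).
  primal value c^T x* = 20.
Solving the dual: y* = (0, 0, 2).
  dual value b^T y* = 20.
Strong duality: c^T x* = b^T y*. Confirmed.

20


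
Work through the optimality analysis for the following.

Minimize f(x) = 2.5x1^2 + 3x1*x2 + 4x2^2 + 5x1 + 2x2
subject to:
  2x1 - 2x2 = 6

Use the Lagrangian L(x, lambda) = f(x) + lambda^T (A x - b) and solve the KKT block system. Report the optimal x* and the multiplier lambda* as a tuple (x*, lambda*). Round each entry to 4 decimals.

Form the Lagrangian:
  L(x, lambda) = (1/2) x^T Q x + c^T x + lambda^T (A x - b)
Stationarity (grad_x L = 0): Q x + c + A^T lambda = 0.
Primal feasibility: A x = b.

This gives the KKT block system:
  [ Q   A^T ] [ x     ]   [-c ]
  [ A    0  ] [ lambda ] = [ b ]

Solving the linear system:
  x*      = (1.3684, -1.6316)
  lambda* = (-3.4737)
  f(x*)   = 12.2105

x* = (1.3684, -1.6316), lambda* = (-3.4737)


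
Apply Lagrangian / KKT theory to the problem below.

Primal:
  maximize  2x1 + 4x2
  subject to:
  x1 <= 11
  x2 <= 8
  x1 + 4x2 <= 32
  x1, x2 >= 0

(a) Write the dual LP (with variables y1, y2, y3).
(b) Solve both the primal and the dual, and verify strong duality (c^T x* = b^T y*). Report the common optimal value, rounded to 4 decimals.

The standard primal-dual pair for 'max c^T x s.t. A x <= b, x >= 0' is:
  Dual:  min b^T y  s.t.  A^T y >= c,  y >= 0.

So the dual LP is:
  minimize  11y1 + 8y2 + 32y3
  subject to:
    y1 + y3 >= 2
    y2 + 4y3 >= 4
    y1, y2, y3 >= 0

Solving the primal: x* = (11, 5.25).
  primal value c^T x* = 43.
Solving the dual: y* = (1, 0, 1).
  dual value b^T y* = 43.
Strong duality: c^T x* = b^T y*. Confirmed.

43


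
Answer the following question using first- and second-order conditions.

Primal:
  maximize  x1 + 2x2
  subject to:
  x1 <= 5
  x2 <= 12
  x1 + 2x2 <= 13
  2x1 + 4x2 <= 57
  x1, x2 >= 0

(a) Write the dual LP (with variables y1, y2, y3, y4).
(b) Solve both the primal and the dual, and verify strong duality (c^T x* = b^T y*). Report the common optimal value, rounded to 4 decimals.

The standard primal-dual pair for 'max c^T x s.t. A x <= b, x >= 0' is:
  Dual:  min b^T y  s.t.  A^T y >= c,  y >= 0.

So the dual LP is:
  minimize  5y1 + 12y2 + 13y3 + 57y4
  subject to:
    y1 + y3 + 2y4 >= 1
    y2 + 2y3 + 4y4 >= 2
    y1, y2, y3, y4 >= 0

Solving the primal: x* = (0, 6.5).
  primal value c^T x* = 13.
Solving the dual: y* = (0, 0, 1, 0).
  dual value b^T y* = 13.
Strong duality: c^T x* = b^T y*. Confirmed.

13


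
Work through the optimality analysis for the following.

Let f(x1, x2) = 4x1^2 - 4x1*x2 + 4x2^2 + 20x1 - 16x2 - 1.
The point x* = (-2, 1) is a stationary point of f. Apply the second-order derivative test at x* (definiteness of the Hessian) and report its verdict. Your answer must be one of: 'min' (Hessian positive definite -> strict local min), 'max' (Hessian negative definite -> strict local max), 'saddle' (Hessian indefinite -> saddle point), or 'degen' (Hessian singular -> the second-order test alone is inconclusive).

Compute the Hessian H = grad^2 f:
  H = [[8, -4], [-4, 8]]
Verify stationarity: grad f(x*) = H x* + g = (0, 0).
Eigenvalues of H: 4, 12.
Both eigenvalues > 0, so H is positive definite -> x* is a strict local min.

min


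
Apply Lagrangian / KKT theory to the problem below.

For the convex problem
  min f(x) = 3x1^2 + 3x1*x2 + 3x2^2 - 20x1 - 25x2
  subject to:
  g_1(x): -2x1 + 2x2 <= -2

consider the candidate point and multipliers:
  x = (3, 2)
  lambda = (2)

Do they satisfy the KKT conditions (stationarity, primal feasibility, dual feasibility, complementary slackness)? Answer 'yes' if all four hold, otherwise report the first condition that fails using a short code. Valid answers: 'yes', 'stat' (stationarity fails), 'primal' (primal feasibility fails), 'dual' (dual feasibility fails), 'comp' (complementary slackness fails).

Gradient of f: grad f(x) = Q x + c = (4, -4)
Constraint values g_i(x) = a_i^T x - b_i:
  g_1((3, 2)) = 0
Stationarity residual: grad f(x) + sum_i lambda_i a_i = (0, 0)
  -> stationarity OK
Primal feasibility (all g_i <= 0): OK
Dual feasibility (all lambda_i >= 0): OK
Complementary slackness (lambda_i * g_i(x) = 0 for all i): OK

Verdict: yes, KKT holds.

yes


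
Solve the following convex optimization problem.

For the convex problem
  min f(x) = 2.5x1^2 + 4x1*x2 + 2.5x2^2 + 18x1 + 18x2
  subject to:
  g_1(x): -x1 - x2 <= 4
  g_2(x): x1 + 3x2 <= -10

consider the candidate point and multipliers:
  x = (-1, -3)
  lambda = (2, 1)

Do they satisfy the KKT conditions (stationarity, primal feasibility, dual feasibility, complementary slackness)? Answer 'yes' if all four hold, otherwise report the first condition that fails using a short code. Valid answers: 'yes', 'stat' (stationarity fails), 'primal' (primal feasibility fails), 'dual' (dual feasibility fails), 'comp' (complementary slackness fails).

Gradient of f: grad f(x) = Q x + c = (1, -1)
Constraint values g_i(x) = a_i^T x - b_i:
  g_1((-1, -3)) = 0
  g_2((-1, -3)) = 0
Stationarity residual: grad f(x) + sum_i lambda_i a_i = (0, 0)
  -> stationarity OK
Primal feasibility (all g_i <= 0): OK
Dual feasibility (all lambda_i >= 0): OK
Complementary slackness (lambda_i * g_i(x) = 0 for all i): OK

Verdict: yes, KKT holds.

yes


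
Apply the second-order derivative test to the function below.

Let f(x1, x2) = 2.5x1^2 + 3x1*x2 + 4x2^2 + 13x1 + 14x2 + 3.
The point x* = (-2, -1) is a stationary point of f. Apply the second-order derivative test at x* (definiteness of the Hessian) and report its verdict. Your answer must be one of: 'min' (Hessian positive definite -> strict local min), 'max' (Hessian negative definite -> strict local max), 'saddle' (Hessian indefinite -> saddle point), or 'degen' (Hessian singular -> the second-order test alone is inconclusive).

Compute the Hessian H = grad^2 f:
  H = [[5, 3], [3, 8]]
Verify stationarity: grad f(x*) = H x* + g = (0, 0).
Eigenvalues of H: 3.1459, 9.8541.
Both eigenvalues > 0, so H is positive definite -> x* is a strict local min.

min


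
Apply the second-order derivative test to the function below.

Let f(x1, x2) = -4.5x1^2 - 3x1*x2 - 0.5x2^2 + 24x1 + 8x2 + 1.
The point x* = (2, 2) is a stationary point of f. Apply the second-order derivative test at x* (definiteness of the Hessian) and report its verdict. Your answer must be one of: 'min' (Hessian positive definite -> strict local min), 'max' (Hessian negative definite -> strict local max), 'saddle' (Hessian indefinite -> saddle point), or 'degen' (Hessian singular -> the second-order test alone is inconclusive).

Compute the Hessian H = grad^2 f:
  H = [[-9, -3], [-3, -1]]
Verify stationarity: grad f(x*) = H x* + g = (0, 0).
Eigenvalues of H: -10, 0.
H has a zero eigenvalue (singular; negative semidefinite but not definite), so H is neither positive definite, negative definite, nor indefinite. The second-order test alone is inconclusive -> degen.
(Indeed, f is constant along the null direction of H through x*, so x* is not a strict local extremum.)

degen


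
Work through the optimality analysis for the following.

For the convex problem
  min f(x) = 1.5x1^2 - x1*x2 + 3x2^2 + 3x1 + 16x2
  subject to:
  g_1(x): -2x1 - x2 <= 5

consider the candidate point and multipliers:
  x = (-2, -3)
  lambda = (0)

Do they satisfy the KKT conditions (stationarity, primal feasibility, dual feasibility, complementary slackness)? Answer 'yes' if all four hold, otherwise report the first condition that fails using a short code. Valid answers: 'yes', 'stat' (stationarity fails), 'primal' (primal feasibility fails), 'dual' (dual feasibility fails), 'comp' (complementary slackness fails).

Gradient of f: grad f(x) = Q x + c = (0, 0)
Constraint values g_i(x) = a_i^T x - b_i:
  g_1((-2, -3)) = 2
Stationarity residual: grad f(x) + sum_i lambda_i a_i = (0, 0)
  -> stationarity OK
Primal feasibility (all g_i <= 0): FAILS
Dual feasibility (all lambda_i >= 0): OK
Complementary slackness (lambda_i * g_i(x) = 0 for all i): OK

Verdict: the first failing condition is primal_feasibility -> primal.

primal


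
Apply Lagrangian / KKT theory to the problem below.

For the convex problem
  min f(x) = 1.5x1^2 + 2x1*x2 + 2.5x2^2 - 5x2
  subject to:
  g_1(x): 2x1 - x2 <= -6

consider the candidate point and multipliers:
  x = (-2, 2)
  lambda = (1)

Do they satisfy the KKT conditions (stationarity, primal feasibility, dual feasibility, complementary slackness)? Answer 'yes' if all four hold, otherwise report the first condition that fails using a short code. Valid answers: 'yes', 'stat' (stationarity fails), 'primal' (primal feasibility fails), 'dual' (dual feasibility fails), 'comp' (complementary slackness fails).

Gradient of f: grad f(x) = Q x + c = (-2, 1)
Constraint values g_i(x) = a_i^T x - b_i:
  g_1((-2, 2)) = 0
Stationarity residual: grad f(x) + sum_i lambda_i a_i = (0, 0)
  -> stationarity OK
Primal feasibility (all g_i <= 0): OK
Dual feasibility (all lambda_i >= 0): OK
Complementary slackness (lambda_i * g_i(x) = 0 for all i): OK

Verdict: yes, KKT holds.

yes


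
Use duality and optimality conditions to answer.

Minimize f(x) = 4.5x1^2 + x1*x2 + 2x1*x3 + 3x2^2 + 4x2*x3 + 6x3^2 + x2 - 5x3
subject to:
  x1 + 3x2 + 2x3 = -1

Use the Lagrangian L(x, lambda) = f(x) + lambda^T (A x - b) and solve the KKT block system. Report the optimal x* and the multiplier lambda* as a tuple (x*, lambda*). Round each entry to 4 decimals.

Form the Lagrangian:
  L(x, lambda) = (1/2) x^T Q x + c^T x + lambda^T (A x - b)
Stationarity (grad_x L = 0): Q x + c + A^T lambda = 0.
Primal feasibility: A x = b.

This gives the KKT block system:
  [ Q   A^T ] [ x     ]   [-c ]
  [ A    0  ] [ lambda ] = [ b ]

Solving the linear system:
  x*      = (-0.0919, -0.7162, 0.6203)
  lambda* = (0.3027)
  f(x*)   = -1.7574

x* = (-0.0919, -0.7162, 0.6203), lambda* = (0.3027)


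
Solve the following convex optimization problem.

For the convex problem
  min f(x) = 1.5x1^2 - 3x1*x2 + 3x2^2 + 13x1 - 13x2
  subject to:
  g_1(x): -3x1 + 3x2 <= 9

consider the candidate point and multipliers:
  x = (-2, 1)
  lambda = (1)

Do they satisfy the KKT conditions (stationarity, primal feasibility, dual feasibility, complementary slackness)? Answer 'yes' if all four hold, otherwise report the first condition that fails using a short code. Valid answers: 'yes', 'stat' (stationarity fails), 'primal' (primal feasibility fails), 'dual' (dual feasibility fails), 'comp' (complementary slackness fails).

Gradient of f: grad f(x) = Q x + c = (4, -1)
Constraint values g_i(x) = a_i^T x - b_i:
  g_1((-2, 1)) = 0
Stationarity residual: grad f(x) + sum_i lambda_i a_i = (1, 2)
  -> stationarity FAILS
Primal feasibility (all g_i <= 0): OK
Dual feasibility (all lambda_i >= 0): OK
Complementary slackness (lambda_i * g_i(x) = 0 for all i): OK

Verdict: the first failing condition is stationarity -> stat.

stat


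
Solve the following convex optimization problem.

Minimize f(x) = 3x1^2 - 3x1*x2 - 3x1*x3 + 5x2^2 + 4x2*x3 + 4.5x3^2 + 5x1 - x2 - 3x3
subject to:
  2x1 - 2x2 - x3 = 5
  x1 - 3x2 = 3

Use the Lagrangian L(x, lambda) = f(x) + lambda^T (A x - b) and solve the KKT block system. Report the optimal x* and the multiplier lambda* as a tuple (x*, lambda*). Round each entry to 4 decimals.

Form the Lagrangian:
  L(x, lambda) = (1/2) x^T Q x + c^T x + lambda^T (A x - b)
Stationarity (grad_x L = 0): Q x + c + A^T lambda = 0.
Primal feasibility: A x = b.

This gives the KKT block system:
  [ Q   A^T ] [ x     ]   [-c ]
  [ A    0  ] [ lambda ] = [ b ]

Solving the linear system:
  x*      = (2.16, -0.28, -0.12)
  lambda* = (-11.68, 4.2)
  f(x*)   = 28.62

x* = (2.16, -0.28, -0.12), lambda* = (-11.68, 4.2)


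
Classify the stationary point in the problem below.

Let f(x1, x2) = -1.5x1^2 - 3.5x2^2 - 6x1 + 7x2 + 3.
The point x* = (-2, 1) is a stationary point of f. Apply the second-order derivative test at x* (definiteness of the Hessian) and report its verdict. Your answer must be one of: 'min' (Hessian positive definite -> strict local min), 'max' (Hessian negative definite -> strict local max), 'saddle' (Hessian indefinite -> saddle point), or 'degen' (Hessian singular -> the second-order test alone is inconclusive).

Compute the Hessian H = grad^2 f:
  H = [[-3, 0], [0, -7]]
Verify stationarity: grad f(x*) = H x* + g = (0, 0).
Eigenvalues of H: -7, -3.
Both eigenvalues < 0, so H is negative definite -> x* is a strict local max.

max


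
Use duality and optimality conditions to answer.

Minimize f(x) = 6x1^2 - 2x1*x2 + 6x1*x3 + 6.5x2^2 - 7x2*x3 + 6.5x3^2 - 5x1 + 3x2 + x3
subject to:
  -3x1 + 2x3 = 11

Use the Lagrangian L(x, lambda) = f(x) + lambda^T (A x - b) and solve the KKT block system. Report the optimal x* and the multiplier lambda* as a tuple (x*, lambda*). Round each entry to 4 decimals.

Form the Lagrangian:
  L(x, lambda) = (1/2) x^T Q x + c^T x + lambda^T (A x - b)
Stationarity (grad_x L = 0): Q x + c + A^T lambda = 0.
Primal feasibility: A x = b.

This gives the KKT block system:
  [ Q   A^T ] [ x     ]   [-c ]
  [ A    0  ] [ lambda ] = [ b ]

Solving the linear system:
  x*      = (-2.1726, 0.6417, 2.241)
  lambda* = (-6.3029)
  f(x*)   = 42.1808

x* = (-2.1726, 0.6417, 2.241), lambda* = (-6.3029)


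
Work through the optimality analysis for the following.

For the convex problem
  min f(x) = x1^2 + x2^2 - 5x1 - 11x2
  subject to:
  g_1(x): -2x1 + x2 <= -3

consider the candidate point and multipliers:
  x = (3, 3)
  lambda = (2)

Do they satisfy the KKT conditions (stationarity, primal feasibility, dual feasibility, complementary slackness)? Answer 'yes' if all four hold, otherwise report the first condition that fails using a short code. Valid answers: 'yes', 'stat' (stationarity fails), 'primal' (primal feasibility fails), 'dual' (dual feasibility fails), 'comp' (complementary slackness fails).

Gradient of f: grad f(x) = Q x + c = (1, -5)
Constraint values g_i(x) = a_i^T x - b_i:
  g_1((3, 3)) = 0
Stationarity residual: grad f(x) + sum_i lambda_i a_i = (-3, -3)
  -> stationarity FAILS
Primal feasibility (all g_i <= 0): OK
Dual feasibility (all lambda_i >= 0): OK
Complementary slackness (lambda_i * g_i(x) = 0 for all i): OK

Verdict: the first failing condition is stationarity -> stat.

stat


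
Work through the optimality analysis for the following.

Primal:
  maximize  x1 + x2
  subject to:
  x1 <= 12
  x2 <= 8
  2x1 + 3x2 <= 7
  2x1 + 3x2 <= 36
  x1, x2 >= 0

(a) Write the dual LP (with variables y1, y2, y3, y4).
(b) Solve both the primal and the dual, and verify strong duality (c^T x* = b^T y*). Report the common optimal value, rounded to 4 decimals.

The standard primal-dual pair for 'max c^T x s.t. A x <= b, x >= 0' is:
  Dual:  min b^T y  s.t.  A^T y >= c,  y >= 0.

So the dual LP is:
  minimize  12y1 + 8y2 + 7y3 + 36y4
  subject to:
    y1 + 2y3 + 2y4 >= 1
    y2 + 3y3 + 3y4 >= 1
    y1, y2, y3, y4 >= 0

Solving the primal: x* = (3.5, 0).
  primal value c^T x* = 3.5.
Solving the dual: y* = (0, 0, 0.5, 0).
  dual value b^T y* = 3.5.
Strong duality: c^T x* = b^T y*. Confirmed.

3.5


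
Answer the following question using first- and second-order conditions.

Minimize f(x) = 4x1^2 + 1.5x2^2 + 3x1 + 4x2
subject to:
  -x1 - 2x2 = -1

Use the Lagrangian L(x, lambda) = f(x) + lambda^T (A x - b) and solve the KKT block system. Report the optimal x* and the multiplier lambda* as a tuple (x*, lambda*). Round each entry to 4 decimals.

Form the Lagrangian:
  L(x, lambda) = (1/2) x^T Q x + c^T x + lambda^T (A x - b)
Stationarity (grad_x L = 0): Q x + c + A^T lambda = 0.
Primal feasibility: A x = b.

This gives the KKT block system:
  [ Q   A^T ] [ x     ]   [-c ]
  [ A    0  ] [ lambda ] = [ b ]

Solving the linear system:
  x*      = (-0.0286, 0.5143)
  lambda* = (2.7714)
  f(x*)   = 2.3714

x* = (-0.0286, 0.5143), lambda* = (2.7714)


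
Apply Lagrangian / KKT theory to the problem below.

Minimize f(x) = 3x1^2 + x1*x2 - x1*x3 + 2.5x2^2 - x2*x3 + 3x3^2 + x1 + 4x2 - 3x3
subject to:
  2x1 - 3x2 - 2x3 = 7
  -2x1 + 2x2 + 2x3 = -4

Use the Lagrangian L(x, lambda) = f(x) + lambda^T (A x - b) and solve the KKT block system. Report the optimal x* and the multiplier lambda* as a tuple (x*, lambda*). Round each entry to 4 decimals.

Form the Lagrangian:
  L(x, lambda) = (1/2) x^T Q x + c^T x + lambda^T (A x - b)
Stationarity (grad_x L = 0): Q x + c + A^T lambda = 0.
Primal feasibility: A x = b.

This gives the KKT block system:
  [ Q   A^T ] [ x     ]   [-c ]
  [ A    0  ] [ lambda ] = [ b ]

Solving the linear system:
  x*      = (-0.3, -3, 0.7)
  lambda* = (-16.5, -18.75)
  f(x*)   = 13.05

x* = (-0.3, -3, 0.7), lambda* = (-16.5, -18.75)


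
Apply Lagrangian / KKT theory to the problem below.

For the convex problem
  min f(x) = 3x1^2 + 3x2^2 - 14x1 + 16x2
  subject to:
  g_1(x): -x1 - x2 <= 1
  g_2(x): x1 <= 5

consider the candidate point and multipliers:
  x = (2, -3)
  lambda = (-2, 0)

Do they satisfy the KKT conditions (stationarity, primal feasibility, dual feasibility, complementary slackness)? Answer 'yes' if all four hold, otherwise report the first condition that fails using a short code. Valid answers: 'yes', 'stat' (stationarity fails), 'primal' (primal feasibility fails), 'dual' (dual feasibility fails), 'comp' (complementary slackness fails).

Gradient of f: grad f(x) = Q x + c = (-2, -2)
Constraint values g_i(x) = a_i^T x - b_i:
  g_1((2, -3)) = 0
  g_2((2, -3)) = -3
Stationarity residual: grad f(x) + sum_i lambda_i a_i = (0, 0)
  -> stationarity OK
Primal feasibility (all g_i <= 0): OK
Dual feasibility (all lambda_i >= 0): FAILS
Complementary slackness (lambda_i * g_i(x) = 0 for all i): OK

Verdict: the first failing condition is dual_feasibility -> dual.

dual


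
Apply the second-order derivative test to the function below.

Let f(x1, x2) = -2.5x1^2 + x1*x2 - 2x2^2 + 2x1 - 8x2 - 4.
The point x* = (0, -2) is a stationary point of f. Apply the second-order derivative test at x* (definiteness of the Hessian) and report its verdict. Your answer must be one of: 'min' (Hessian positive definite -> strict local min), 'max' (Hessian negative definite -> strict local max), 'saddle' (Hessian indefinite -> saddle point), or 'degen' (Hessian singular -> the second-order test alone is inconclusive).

Compute the Hessian H = grad^2 f:
  H = [[-5, 1], [1, -4]]
Verify stationarity: grad f(x*) = H x* + g = (0, 0).
Eigenvalues of H: -5.618, -3.382.
Both eigenvalues < 0, so H is negative definite -> x* is a strict local max.

max


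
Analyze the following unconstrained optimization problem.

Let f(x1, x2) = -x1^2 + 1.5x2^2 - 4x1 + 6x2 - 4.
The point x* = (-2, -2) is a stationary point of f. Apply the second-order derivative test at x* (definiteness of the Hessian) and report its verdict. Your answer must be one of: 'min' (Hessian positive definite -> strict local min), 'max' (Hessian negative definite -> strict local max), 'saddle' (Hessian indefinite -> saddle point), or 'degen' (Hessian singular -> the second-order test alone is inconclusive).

Compute the Hessian H = grad^2 f:
  H = [[-2, 0], [0, 3]]
Verify stationarity: grad f(x*) = H x* + g = (0, 0).
Eigenvalues of H: -2, 3.
Eigenvalues have mixed signs, so H is indefinite -> x* is a saddle point.

saddle


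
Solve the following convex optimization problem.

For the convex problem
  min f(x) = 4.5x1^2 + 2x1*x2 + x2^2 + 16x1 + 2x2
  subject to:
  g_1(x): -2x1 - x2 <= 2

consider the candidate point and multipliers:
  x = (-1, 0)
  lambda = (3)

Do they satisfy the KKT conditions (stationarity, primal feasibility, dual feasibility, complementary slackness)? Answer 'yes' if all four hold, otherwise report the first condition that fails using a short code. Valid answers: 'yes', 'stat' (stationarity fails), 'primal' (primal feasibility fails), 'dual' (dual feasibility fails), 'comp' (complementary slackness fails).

Gradient of f: grad f(x) = Q x + c = (7, 0)
Constraint values g_i(x) = a_i^T x - b_i:
  g_1((-1, 0)) = 0
Stationarity residual: grad f(x) + sum_i lambda_i a_i = (1, -3)
  -> stationarity FAILS
Primal feasibility (all g_i <= 0): OK
Dual feasibility (all lambda_i >= 0): OK
Complementary slackness (lambda_i * g_i(x) = 0 for all i): OK

Verdict: the first failing condition is stationarity -> stat.

stat


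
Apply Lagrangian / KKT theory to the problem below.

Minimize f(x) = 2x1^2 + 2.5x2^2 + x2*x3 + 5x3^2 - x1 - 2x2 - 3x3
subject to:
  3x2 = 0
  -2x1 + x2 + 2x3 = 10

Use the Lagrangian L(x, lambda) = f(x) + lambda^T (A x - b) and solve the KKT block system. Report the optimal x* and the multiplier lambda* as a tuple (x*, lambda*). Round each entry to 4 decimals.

Form the Lagrangian:
  L(x, lambda) = (1/2) x^T Q x + c^T x + lambda^T (A x - b)
Stationarity (grad_x L = 0): Q x + c + A^T lambda = 0.
Primal feasibility: A x = b.

This gives the KKT block system:
  [ Q   A^T ] [ x     ]   [-c ]
  [ A    0  ] [ lambda ] = [ b ]

Solving the linear system:
  x*      = (-3.2857, 0, 1.7143)
  lambda* = (2.4524, -7.0714)
  f(x*)   = 34.4286

x* = (-3.2857, 0, 1.7143), lambda* = (2.4524, -7.0714)


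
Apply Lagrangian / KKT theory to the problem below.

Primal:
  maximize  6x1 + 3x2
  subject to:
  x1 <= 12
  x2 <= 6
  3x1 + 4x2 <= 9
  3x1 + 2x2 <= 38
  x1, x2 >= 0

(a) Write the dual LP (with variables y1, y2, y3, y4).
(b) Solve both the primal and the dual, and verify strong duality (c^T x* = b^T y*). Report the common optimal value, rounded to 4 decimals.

The standard primal-dual pair for 'max c^T x s.t. A x <= b, x >= 0' is:
  Dual:  min b^T y  s.t.  A^T y >= c,  y >= 0.

So the dual LP is:
  minimize  12y1 + 6y2 + 9y3 + 38y4
  subject to:
    y1 + 3y3 + 3y4 >= 6
    y2 + 4y3 + 2y4 >= 3
    y1, y2, y3, y4 >= 0

Solving the primal: x* = (3, 0).
  primal value c^T x* = 18.
Solving the dual: y* = (0, 0, 2, 0).
  dual value b^T y* = 18.
Strong duality: c^T x* = b^T y*. Confirmed.

18


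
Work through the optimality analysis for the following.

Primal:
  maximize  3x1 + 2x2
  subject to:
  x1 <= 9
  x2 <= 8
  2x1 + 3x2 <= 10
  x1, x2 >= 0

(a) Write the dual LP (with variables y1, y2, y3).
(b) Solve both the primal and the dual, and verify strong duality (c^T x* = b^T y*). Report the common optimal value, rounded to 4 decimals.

The standard primal-dual pair for 'max c^T x s.t. A x <= b, x >= 0' is:
  Dual:  min b^T y  s.t.  A^T y >= c,  y >= 0.

So the dual LP is:
  minimize  9y1 + 8y2 + 10y3
  subject to:
    y1 + 2y3 >= 3
    y2 + 3y3 >= 2
    y1, y2, y3 >= 0

Solving the primal: x* = (5, 0).
  primal value c^T x* = 15.
Solving the dual: y* = (0, 0, 1.5).
  dual value b^T y* = 15.
Strong duality: c^T x* = b^T y*. Confirmed.

15


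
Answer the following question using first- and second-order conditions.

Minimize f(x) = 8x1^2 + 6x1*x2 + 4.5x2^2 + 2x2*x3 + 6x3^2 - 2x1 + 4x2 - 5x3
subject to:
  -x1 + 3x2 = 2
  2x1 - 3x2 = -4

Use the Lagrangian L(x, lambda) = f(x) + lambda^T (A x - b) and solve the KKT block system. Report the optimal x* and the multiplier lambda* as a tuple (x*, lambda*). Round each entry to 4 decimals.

Form the Lagrangian:
  L(x, lambda) = (1/2) x^T Q x + c^T x + lambda^T (A x - b)
Stationarity (grad_x L = 0): Q x + c + A^T lambda = 0.
Primal feasibility: A x = b.

This gives the KKT block system:
  [ Q   A^T ] [ x     ]   [-c ]
  [ A    0  ] [ lambda ] = [ b ]

Solving the linear system:
  x*      = (-2, 0, 0.4167)
  lambda* = (38.7778, 36.3889)
  f(x*)   = 34.9583

x* = (-2, 0, 0.4167), lambda* = (38.7778, 36.3889)
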